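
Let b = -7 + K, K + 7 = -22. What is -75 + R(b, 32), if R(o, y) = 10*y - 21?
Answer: 224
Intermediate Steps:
K = -29 (K = -7 - 22 = -29)
b = -36 (b = -7 - 29 = -36)
R(o, y) = -21 + 10*y
-75 + R(b, 32) = -75 + (-21 + 10*32) = -75 + (-21 + 320) = -75 + 299 = 224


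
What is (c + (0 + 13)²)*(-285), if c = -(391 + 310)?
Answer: 151620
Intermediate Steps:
c = -701 (c = -1*701 = -701)
(c + (0 + 13)²)*(-285) = (-701 + (0 + 13)²)*(-285) = (-701 + 13²)*(-285) = (-701 + 169)*(-285) = -532*(-285) = 151620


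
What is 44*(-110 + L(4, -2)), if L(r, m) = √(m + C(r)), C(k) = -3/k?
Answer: -4840 + 22*I*√11 ≈ -4840.0 + 72.966*I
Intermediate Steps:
L(r, m) = √(m - 3/r)
44*(-110 + L(4, -2)) = 44*(-110 + √(-2 - 3/4)) = 44*(-110 + √(-2 - 3*¼)) = 44*(-110 + √(-2 - ¾)) = 44*(-110 + √(-11/4)) = 44*(-110 + I*√11/2) = -4840 + 22*I*√11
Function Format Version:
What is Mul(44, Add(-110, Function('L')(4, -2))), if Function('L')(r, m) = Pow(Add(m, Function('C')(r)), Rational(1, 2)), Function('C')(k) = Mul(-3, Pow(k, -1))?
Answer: Add(-4840, Mul(22, I, Pow(11, Rational(1, 2)))) ≈ Add(-4840.0, Mul(72.966, I))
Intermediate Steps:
Function('L')(r, m) = Pow(Add(m, Mul(-3, Pow(r, -1))), Rational(1, 2))
Mul(44, Add(-110, Function('L')(4, -2))) = Mul(44, Add(-110, Pow(Add(-2, Mul(-3, Pow(4, -1))), Rational(1, 2)))) = Mul(44, Add(-110, Pow(Add(-2, Mul(-3, Rational(1, 4))), Rational(1, 2)))) = Mul(44, Add(-110, Pow(Add(-2, Rational(-3, 4)), Rational(1, 2)))) = Mul(44, Add(-110, Pow(Rational(-11, 4), Rational(1, 2)))) = Mul(44, Add(-110, Mul(Rational(1, 2), I, Pow(11, Rational(1, 2))))) = Add(-4840, Mul(22, I, Pow(11, Rational(1, 2))))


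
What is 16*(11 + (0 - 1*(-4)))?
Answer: 240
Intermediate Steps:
16*(11 + (0 - 1*(-4))) = 16*(11 + (0 + 4)) = 16*(11 + 4) = 16*15 = 240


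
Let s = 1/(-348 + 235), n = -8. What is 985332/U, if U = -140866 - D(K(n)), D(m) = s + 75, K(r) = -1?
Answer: -27835629/3981583 ≈ -6.9911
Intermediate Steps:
s = -1/113 (s = 1/(-113) = -1/113 ≈ -0.0088496)
D(m) = 8474/113 (D(m) = -1/113 + 75 = 8474/113)
U = -15926332/113 (U = -140866 - 1*8474/113 = -140866 - 8474/113 = -15926332/113 ≈ -1.4094e+5)
985332/U = 985332/(-15926332/113) = 985332*(-113/15926332) = -27835629/3981583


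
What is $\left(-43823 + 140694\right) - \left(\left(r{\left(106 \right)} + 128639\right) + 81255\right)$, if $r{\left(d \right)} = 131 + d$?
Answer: $-113260$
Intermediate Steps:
$\left(-43823 + 140694\right) - \left(\left(r{\left(106 \right)} + 128639\right) + 81255\right) = \left(-43823 + 140694\right) - \left(\left(\left(131 + 106\right) + 128639\right) + 81255\right) = 96871 - \left(\left(237 + 128639\right) + 81255\right) = 96871 - \left(128876 + 81255\right) = 96871 - 210131 = -113260$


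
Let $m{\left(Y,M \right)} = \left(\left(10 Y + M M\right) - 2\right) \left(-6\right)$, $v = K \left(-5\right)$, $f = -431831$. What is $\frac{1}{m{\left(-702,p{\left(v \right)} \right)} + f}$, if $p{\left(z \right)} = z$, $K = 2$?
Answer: $- \frac{1}{390299} \approx -2.5621 \cdot 10^{-6}$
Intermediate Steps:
$v = -10$ ($v = 2 \left(-5\right) = -10$)
$m{\left(Y,M \right)} = 12 - 60 Y - 6 M^{2}$ ($m{\left(Y,M \right)} = \left(\left(10 Y + M^{2}\right) - 2\right) \left(-6\right) = \left(\left(M^{2} + 10 Y\right) - 2\right) \left(-6\right) = \left(-2 + M^{2} + 10 Y\right) \left(-6\right) = 12 - 60 Y - 6 M^{2}$)
$\frac{1}{m{\left(-702,p{\left(v \right)} \right)} + f} = \frac{1}{\left(12 - -42120 - 6 \left(-10\right)^{2}\right) - 431831} = \frac{1}{\left(12 + 42120 - 600\right) - 431831} = \frac{1}{41532 - 431831} = \frac{1}{-390299} = - \frac{1}{390299}$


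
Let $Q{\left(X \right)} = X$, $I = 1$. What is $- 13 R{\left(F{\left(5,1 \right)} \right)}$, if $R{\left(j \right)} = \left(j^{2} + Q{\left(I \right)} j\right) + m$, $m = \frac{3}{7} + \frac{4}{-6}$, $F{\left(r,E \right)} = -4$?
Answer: $- \frac{3211}{21} \approx -152.9$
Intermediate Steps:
$m = - \frac{5}{21}$ ($m = 3 \cdot \frac{1}{7} + 4 \left(- \frac{1}{6}\right) = \frac{3}{7} - \frac{2}{3} = - \frac{5}{21} \approx -0.2381$)
$R{\left(j \right)} = - \frac{5}{21} + j + j^{2}$ ($R{\left(j \right)} = \left(j^{2} + 1 j\right) - \frac{5}{21} = \left(j^{2} + j\right) - \frac{5}{21} = \left(j + j^{2}\right) - \frac{5}{21} = - \frac{5}{21} + j + j^{2}$)
$- 13 R{\left(F{\left(5,1 \right)} \right)} = - 13 \left(- \frac{5}{21} - 4 + \left(-4\right)^{2}\right) = - 13 \left(- \frac{5}{21} - 4 + 16\right) = \left(-13\right) \frac{247}{21} = - \frac{3211}{21}$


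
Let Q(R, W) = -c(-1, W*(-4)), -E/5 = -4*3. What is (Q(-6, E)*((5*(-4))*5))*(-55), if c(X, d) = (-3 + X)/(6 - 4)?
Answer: 11000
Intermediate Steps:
E = 60 (E = -(-20)*3 = -5*(-12) = 60)
c(X, d) = -3/2 + X/2 (c(X, d) = (-3 + X)/2 = (-3 + X)*(½) = -3/2 + X/2)
Q(R, W) = 2 (Q(R, W) = -(-3/2 + (½)*(-1)) = -(-3/2 - ½) = -1*(-2) = 2)
(Q(-6, E)*((5*(-4))*5))*(-55) = (2*((5*(-4))*5))*(-55) = (2*(-20*5))*(-55) = (2*(-100))*(-55) = -200*(-55) = 11000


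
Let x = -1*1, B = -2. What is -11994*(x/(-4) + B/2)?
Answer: 17991/2 ≈ 8995.5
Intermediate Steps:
x = -1
-11994*(x/(-4) + B/2) = -11994*(-1/(-4) - 2/2) = -11994*(-1*(-¼) - 2*½) = -11994*(¼ - 1) = -11994*(-¾) = 17991/2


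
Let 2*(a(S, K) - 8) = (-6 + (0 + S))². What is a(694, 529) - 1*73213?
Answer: 163467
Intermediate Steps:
a(S, K) = 8 + (-6 + S)²/2 (a(S, K) = 8 + (-6 + (0 + S))²/2 = 8 + (-6 + S)²/2)
a(694, 529) - 1*73213 = (8 + (-6 + 694)²/2) - 1*73213 = (8 + (½)*688²) - 73213 = (8 + (½)*473344) - 73213 = (8 + 236672) - 73213 = 236680 - 73213 = 163467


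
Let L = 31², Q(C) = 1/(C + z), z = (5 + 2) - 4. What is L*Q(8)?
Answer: 961/11 ≈ 87.364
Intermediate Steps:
z = 3 (z = 7 - 4 = 3)
Q(C) = 1/(3 + C) (Q(C) = 1/(C + 3) = 1/(3 + C))
L = 961
L*Q(8) = 961/(3 + 8) = 961/11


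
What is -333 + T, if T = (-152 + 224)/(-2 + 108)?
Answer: -17613/53 ≈ -332.32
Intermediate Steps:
T = 36/53 (T = 72/106 = 72*(1/106) = 36/53 ≈ 0.67924)
-333 + T = -333 + 36/53 = -17613/53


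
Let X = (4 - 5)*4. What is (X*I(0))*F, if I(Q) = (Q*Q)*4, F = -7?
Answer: 0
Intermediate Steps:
I(Q) = 4*Q² (I(Q) = Q²*4 = 4*Q²)
X = -4 (X = -1*4 = -4)
(X*I(0))*F = -16*0²*(-7) = -16*0*(-7) = -4*0*(-7) = 0*(-7) = 0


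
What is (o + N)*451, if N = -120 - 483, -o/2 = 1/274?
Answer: -37258012/137 ≈ -2.7196e+5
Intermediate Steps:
o = -1/137 (o = -2/274 = -2*1/274 = -1/137 ≈ -0.0072993)
N = -603
(o + N)*451 = (-1/137 - 603)*451 = -82612/137*451 = -37258012/137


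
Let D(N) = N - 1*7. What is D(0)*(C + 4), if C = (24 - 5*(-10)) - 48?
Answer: -210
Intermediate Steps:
D(N) = -7 + N (D(N) = N - 7 = -7 + N)
C = 26 (C = (24 + 50) - 48 = 74 - 48 = 26)
D(0)*(C + 4) = (-7 + 0)*(26 + 4) = -7*30 = -210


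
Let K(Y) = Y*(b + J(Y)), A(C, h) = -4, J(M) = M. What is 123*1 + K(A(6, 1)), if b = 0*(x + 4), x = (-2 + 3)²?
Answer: 139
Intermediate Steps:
x = 1 (x = 1² = 1)
b = 0 (b = 0*(1 + 4) = 0*5 = 0)
K(Y) = Y² (K(Y) = Y*(0 + Y) = Y*Y = Y²)
123*1 + K(A(6, 1)) = 123*1 + (-4)² = 123 + 16 = 139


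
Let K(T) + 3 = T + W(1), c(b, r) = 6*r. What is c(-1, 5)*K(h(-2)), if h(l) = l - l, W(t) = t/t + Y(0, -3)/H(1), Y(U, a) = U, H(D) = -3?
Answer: -60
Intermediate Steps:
W(t) = 1 (W(t) = t/t + 0/(-3) = 1 + 0*(-1/3) = 1 + 0 = 1)
h(l) = 0
K(T) = -2 + T (K(T) = -3 + (T + 1) = -3 + (1 + T) = -2 + T)
c(-1, 5)*K(h(-2)) = (6*5)*(-2 + 0) = 30*(-2) = -60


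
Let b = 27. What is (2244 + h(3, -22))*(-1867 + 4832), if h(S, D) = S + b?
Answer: 6742410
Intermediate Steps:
h(S, D) = 27 + S (h(S, D) = S + 27 = 27 + S)
(2244 + h(3, -22))*(-1867 + 4832) = (2244 + (27 + 3))*(-1867 + 4832) = (2244 + 30)*2965 = 2274*2965 = 6742410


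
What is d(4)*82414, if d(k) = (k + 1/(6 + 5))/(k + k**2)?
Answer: 370863/22 ≈ 16857.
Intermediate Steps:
d(k) = (1/11 + k)/(k + k**2) (d(k) = (k + 1/11)/(k + k**2) = (1/11 + k)/(k + k**2))
d(4)*82414 = ((1/11 + 4)/(4*(1 + 4)))*82414 = ((1/4)*(45/11)/5)*82414 = ((1/4)*(1/5)*(45/11))*82414 = (9/44)*82414 = 370863/22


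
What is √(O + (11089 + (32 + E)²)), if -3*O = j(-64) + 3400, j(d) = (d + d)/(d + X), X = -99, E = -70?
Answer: √302870789/163 ≈ 106.77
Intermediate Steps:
j(d) = 2*d/(-99 + d) (j(d) = (d + d)/(d - 99) = (2*d)/(-99 + d) = 2*d/(-99 + d))
O = -184776/163 (O = -(2*(-64)/(-99 - 64) + 3400)/3 = -(2*(-64)/(-163) + 3400)/3 = -(2*(-64)*(-1/163) + 3400)/3 = -(128/163 + 3400)/3 = -⅓*554328/163 = -184776/163 ≈ -1133.6)
√(O + (11089 + (32 + E)²)) = √(-184776/163 + (11089 + (32 - 70)²)) = √(-184776/163 + (11089 + (-38)²)) = √(-184776/163 + (11089 + 1444)) = √(-184776/163 + 12533) = √(1858103/163) = √302870789/163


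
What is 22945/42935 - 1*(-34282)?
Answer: 294384123/8587 ≈ 34283.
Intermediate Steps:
22945/42935 - 1*(-34282) = 22945*(1/42935) + 34282 = 4589/8587 + 34282 = 294384123/8587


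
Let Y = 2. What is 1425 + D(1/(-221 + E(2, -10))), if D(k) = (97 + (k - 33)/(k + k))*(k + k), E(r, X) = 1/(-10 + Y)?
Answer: 2460888/1769 ≈ 1391.1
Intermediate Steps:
E(r, X) = -⅛ (E(r, X) = 1/(-10 + 2) = 1/(-8) = -⅛)
D(k) = 2*k*(97 + (-33 + k)/(2*k)) (D(k) = (97 + (-33 + k)/((2*k)))*(2*k) = (97 + (-33 + k)*(1/(2*k)))*(2*k) = (97 + (-33 + k)/(2*k))*(2*k) = 2*k*(97 + (-33 + k)/(2*k)))
1425 + D(1/(-221 + E(2, -10))) = 1425 + (-33 + 195/(-221 - ⅛)) = 1425 + (-33 + 195/(-1769/8)) = 1425 + (-33 + 195*(-8/1769)) = 1425 + (-33 - 1560/1769) = 1425 - 59937/1769 = 2460888/1769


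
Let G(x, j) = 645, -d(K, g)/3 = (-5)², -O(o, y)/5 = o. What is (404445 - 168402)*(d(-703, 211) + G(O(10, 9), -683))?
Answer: 134544510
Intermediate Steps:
O(o, y) = -5*o
d(K, g) = -75 (d(K, g) = -3*(-5)² = -3*25 = -75)
(404445 - 168402)*(d(-703, 211) + G(O(10, 9), -683)) = (404445 - 168402)*(-75 + 645) = 236043*570 = 134544510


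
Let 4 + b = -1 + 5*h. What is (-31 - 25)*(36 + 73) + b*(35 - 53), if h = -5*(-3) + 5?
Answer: -7814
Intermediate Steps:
h = 20 (h = 15 + 5 = 20)
b = 95 (b = -4 + (-1 + 5*20) = -4 + (-1 + 100) = -4 + 99 = 95)
(-31 - 25)*(36 + 73) + b*(35 - 53) = (-31 - 25)*(36 + 73) + 95*(35 - 53) = -56*109 + 95*(-18) = -6104 - 1710 = -7814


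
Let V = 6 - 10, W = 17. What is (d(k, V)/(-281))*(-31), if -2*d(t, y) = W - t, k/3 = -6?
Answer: -1085/562 ≈ -1.9306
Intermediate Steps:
V = -4
k = -18 (k = 3*(-6) = -18)
d(t, y) = -17/2 + t/2 (d(t, y) = -(17 - t)/2 = -17/2 + t/2)
(d(k, V)/(-281))*(-31) = ((-17/2 + (1/2)*(-18))/(-281))*(-31) = ((-17/2 - 9)*(-1/281))*(-31) = -35/2*(-1/281)*(-31) = (35/562)*(-31) = -1085/562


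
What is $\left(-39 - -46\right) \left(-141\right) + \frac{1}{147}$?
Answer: $- \frac{145088}{147} \approx -986.99$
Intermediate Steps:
$\left(-39 - -46\right) \left(-141\right) + \frac{1}{147} = \left(-39 + 46\right) \left(-141\right) + \frac{1}{147} = 7 \left(-141\right) + \frac{1}{147} = -987 + \frac{1}{147} = - \frac{145088}{147}$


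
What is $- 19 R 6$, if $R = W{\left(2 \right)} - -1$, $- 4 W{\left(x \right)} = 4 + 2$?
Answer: $57$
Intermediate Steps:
$W{\left(x \right)} = - \frac{3}{2}$ ($W{\left(x \right)} = - \frac{4 + 2}{4} = \left(- \frac{1}{4}\right) 6 = - \frac{3}{2}$)
$R = - \frac{1}{2}$ ($R = - \frac{3}{2} - -1 = - \frac{3}{2} + 1 = - \frac{1}{2} \approx -0.5$)
$- 19 R 6 = \left(-19\right) \left(- \frac{1}{2}\right) 6 = \frac{19}{2} \cdot 6 = 57$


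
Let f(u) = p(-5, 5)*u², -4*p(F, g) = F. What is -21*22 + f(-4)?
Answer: -442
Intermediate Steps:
p(F, g) = -F/4
f(u) = 5*u²/4 (f(u) = (-¼*(-5))*u² = 5*u²/4)
-21*22 + f(-4) = -21*22 + (5/4)*(-4)² = -462 + (5/4)*16 = -462 + 20 = -442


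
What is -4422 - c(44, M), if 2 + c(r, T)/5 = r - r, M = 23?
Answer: -4412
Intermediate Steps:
c(r, T) = -10 (c(r, T) = -10 + 5*(r - r) = -10 + 5*0 = -10 + 0 = -10)
-4422 - c(44, M) = -4422 - 1*(-10) = -4422 + 10 = -4412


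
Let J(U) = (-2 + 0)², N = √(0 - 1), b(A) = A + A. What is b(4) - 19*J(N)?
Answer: -68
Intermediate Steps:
b(A) = 2*A
N = I (N = √(-1) = I ≈ 1.0*I)
J(U) = 4 (J(U) = (-2)² = 4)
b(4) - 19*J(N) = 2*4 - 19*4 = 8 - 76 = -68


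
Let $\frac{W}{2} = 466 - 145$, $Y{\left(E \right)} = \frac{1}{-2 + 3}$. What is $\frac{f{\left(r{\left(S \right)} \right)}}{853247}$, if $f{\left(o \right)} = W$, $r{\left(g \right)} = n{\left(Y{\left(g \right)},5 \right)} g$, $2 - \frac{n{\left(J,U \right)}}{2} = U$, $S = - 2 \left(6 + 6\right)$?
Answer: $\frac{642}{853247} \approx 0.00075242$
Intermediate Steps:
$S = -24$ ($S = \left(-2\right) 12 = -24$)
$Y{\left(E \right)} = 1$ ($Y{\left(E \right)} = 1^{-1} = 1$)
$n{\left(J,U \right)} = 4 - 2 U$
$r{\left(g \right)} = - 6 g$ ($r{\left(g \right)} = \left(4 - 10\right) g = - 6 g$)
$W = 642$ ($W = 2 \left(466 - 145\right) = 2 \cdot 321 = 642$)
$f{\left(o \right)} = 642$
$\frac{f{\left(r{\left(S \right)} \right)}}{853247} = \frac{642}{853247}$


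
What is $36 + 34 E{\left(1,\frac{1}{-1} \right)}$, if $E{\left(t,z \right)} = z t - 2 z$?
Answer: $70$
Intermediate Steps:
$E{\left(t,z \right)} = - 2 z + t z$ ($E{\left(t,z \right)} = t z - 2 z = - 2 z + t z$)
$36 + 34 E{\left(1,\frac{1}{-1} \right)} = 36 + 34 \frac{-2 + 1}{-1} = 36 + 34 \left(\left(-1\right) \left(-1\right)\right) = 36 + 34 \cdot 1 = 36 + 34 = 70$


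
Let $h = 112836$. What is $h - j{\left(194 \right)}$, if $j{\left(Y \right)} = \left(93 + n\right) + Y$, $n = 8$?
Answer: $112541$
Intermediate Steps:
$j{\left(Y \right)} = 101 + Y$ ($j{\left(Y \right)} = \left(93 + 8\right) + Y = 101 + Y$)
$h - j{\left(194 \right)} = 112836 - \left(101 + 194\right) = 112836 - 295 = 112541$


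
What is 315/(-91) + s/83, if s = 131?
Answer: -2032/1079 ≈ -1.8832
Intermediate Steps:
315/(-91) + s/83 = 315/(-91) + 131/83 = 315*(-1/91) + 131*(1/83) = -45/13 + 131/83 = -2032/1079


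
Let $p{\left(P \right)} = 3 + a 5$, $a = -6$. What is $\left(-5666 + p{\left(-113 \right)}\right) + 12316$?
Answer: $6623$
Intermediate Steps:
$p{\left(P \right)} = -27$ ($p{\left(P \right)} = 3 - 30 = -27$)
$\left(-5666 + p{\left(-113 \right)}\right) + 12316 = \left(-5666 - 27\right) + 12316 = -5693 + 12316 = 6623$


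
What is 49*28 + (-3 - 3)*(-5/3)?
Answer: 1382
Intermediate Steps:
49*28 + (-3 - 3)*(-5/3) = 1372 - (-30)/3 = 1372 - 6*(-5/3) = 1372 + 10 = 1382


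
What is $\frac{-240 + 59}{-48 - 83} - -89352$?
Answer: $\frac{11705293}{131} \approx 89353.0$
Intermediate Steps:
$\frac{-240 + 59}{-48 - 83} - -89352 = - \frac{181}{-131} + 89352 = \left(-181\right) \left(- \frac{1}{131}\right) + 89352 = \frac{181}{131} + 89352 = \frac{11705293}{131}$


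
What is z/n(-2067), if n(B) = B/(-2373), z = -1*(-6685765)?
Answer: 5288440115/689 ≈ 7.6755e+6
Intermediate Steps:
z = 6685765
n(B) = -B/2373 (n(B) = B*(-1/2373) = -B/2373)
z/n(-2067) = 6685765/((-1/2373*(-2067))) = 6685765/(689/791) = 6685765*(791/689) = 5288440115/689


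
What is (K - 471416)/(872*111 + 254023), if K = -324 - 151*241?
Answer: -508131/350815 ≈ -1.4484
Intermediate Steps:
K = -36715 (K = -324 - 36391 = -36715)
(K - 471416)/(872*111 + 254023) = (-36715 - 471416)/(872*111 + 254023) = -508131/(96792 + 254023) = -508131/350815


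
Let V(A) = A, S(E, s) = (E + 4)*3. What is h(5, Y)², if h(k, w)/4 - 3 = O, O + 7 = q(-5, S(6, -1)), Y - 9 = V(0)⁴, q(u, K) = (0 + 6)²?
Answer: 16384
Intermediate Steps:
S(E, s) = 12 + 3*E (S(E, s) = (4 + E)*3 = 12 + 3*E)
q(u, K) = 36 (q(u, K) = 6² = 36)
Y = 9 (Y = 9 + 0⁴ = 9 + 0 = 9)
O = 29 (O = -7 + 36 = 29)
h(k, w) = 128 (h(k, w) = 12 + 4*29 = 12 + 116 = 128)
h(5, Y)² = 128² = 16384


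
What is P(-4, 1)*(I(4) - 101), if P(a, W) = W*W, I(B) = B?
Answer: -97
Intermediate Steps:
P(a, W) = W**2
P(-4, 1)*(I(4) - 101) = 1**2*(4 - 101) = 1*(-97) = -97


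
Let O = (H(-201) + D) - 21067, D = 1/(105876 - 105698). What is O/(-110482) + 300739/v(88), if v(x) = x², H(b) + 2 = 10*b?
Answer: 1486521161907/38072981056 ≈ 39.044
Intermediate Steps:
H(b) = -2 + 10*b
D = 1/178 ≈ 0.0056180
O = -4108061/178 (O = ((-2 + 10*(-201)) + 1/178) - 21067 = ((-2 - 2010) + 1/178) - 21067 = (-2012 + 1/178) - 21067 = -358135/178 - 21067 = -4108061/178 ≈ -23079.)
O/(-110482) + 300739/v(88) = -4108061/178/(-110482) + 300739/(88²) = -4108061/178*(-1/110482) + 300739/7744 = 4108061/19665796 + 300739*(1/7744) = 4108061/19665796 + 300739/7744 = 1486521161907/38072981056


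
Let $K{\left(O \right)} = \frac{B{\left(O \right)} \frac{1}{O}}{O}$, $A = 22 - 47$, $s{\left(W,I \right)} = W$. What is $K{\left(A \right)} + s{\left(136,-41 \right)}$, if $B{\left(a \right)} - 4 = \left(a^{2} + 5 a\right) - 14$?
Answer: $\frac{17098}{125} \approx 136.78$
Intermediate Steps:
$B{\left(a \right)} = -10 + a^{2} + 5 a$ ($B{\left(a \right)} = 4 - \left(14 - a^{2} - 5 a\right) = 4 + \left(-14 + a^{2} + 5 a\right) = -10 + a^{2} + 5 a$)
$A = -25$
$K{\left(O \right)} = \frac{-10 + O^{2} + 5 O}{O^{2}}$ ($K{\left(O \right)} = \frac{\left(-10 + O^{2} + 5 O\right) \frac{1}{O}}{O} = \frac{\frac{1}{O} \left(-10 + O^{2} + 5 O\right)}{O} = \frac{-10 + O^{2} + 5 O}{O^{2}}$)
$K{\left(A \right)} + s{\left(136,-41 \right)} = \left(1 - \frac{10}{625} + \frac{5}{-25}\right) + 136 = \left(1 - \frac{2}{125} + 5 \left(- \frac{1}{25}\right)\right) + 136 = \left(1 - \frac{2}{125} - \frac{1}{5}\right) + 136 = \frac{98}{125} + 136 = \frac{17098}{125}$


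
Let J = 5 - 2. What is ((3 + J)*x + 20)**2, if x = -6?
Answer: 256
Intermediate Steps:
J = 3
((3 + J)*x + 20)**2 = ((3 + 3)*(-6) + 20)**2 = (6*(-6) + 20)**2 = (-36 + 20)**2 = (-16)**2 = 256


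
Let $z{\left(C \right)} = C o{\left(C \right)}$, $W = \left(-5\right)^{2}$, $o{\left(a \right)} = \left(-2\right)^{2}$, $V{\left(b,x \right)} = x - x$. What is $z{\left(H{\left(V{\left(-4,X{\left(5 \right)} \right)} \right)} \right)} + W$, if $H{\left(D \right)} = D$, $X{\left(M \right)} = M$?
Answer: $25$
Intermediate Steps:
$V{\left(b,x \right)} = 0$
$o{\left(a \right)} = 4$
$W = 25$
$z{\left(C \right)} = 4 C$ ($z{\left(C \right)} = C 4 = 4 C$)
$z{\left(H{\left(V{\left(-4,X{\left(5 \right)} \right)} \right)} \right)} + W = 4 \cdot 0 + 25 = 0 + 25 = 25$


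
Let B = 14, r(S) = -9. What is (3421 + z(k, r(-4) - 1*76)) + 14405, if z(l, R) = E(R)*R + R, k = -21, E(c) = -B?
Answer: 18931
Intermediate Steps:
E(c) = -14 (E(c) = -1*14 = -14)
z(l, R) = -13*R (z(l, R) = -14*R + R = -13*R)
(3421 + z(k, r(-4) - 1*76)) + 14405 = (3421 - 13*(-9 - 1*76)) + 14405 = (3421 - 13*(-9 - 76)) + 14405 = (3421 - 13*(-85)) + 14405 = (3421 + 1105) + 14405 = 4526 + 14405 = 18931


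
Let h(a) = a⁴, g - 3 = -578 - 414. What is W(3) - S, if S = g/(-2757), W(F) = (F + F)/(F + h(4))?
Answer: -239609/714063 ≈ -0.33556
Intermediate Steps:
g = -989 (g = 3 + (-578 - 414) = 3 - 992 = -989)
W(F) = 2*F/(256 + F) (W(F) = (F + F)/(F + 4⁴) = (2*F)/(F + 256) = (2*F)/(256 + F) = 2*F/(256 + F))
S = 989/2757 (S = -989/(-2757) = -989*(-1/2757) = 989/2757 ≈ 0.35872)
W(3) - S = 2*3/(256 + 3) - 1*989/2757 = 2*3/259 - 989/2757 = 2*3*(1/259) - 989/2757 = 6/259 - 989/2757 = -239609/714063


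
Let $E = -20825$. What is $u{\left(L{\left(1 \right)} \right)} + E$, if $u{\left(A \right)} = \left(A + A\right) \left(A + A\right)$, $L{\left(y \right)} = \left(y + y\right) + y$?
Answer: $-20789$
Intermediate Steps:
$L{\left(y \right)} = 3 y$ ($L{\left(y \right)} = 2 y + y = 3 y$)
$u{\left(A \right)} = 4 A^{2}$ ($u{\left(A \right)} = 2 A 2 A = 4 A^{2}$)
$u{\left(L{\left(1 \right)} \right)} + E = 4 \left(3 \cdot 1\right)^{2} - 20825 = 4 \cdot 3^{2} - 20825 = 4 \cdot 9 - 20825 = 36 - 20825 = -20789$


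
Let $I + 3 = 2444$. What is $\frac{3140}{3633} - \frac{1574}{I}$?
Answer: $\frac{1946398}{8868153} \approx 0.21948$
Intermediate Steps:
$I = 2441$ ($I = -3 + 2444 = 2441$)
$\frac{3140}{3633} - \frac{1574}{I} = \frac{3140}{3633} - \frac{1574}{2441} = \frac{1946398}{8868153}$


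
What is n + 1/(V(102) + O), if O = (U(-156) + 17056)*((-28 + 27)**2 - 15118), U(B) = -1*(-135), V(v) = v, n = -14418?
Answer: -3746895700411/259876245 ≈ -14418.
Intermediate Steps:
U(B) = 135
O = -259876347 (O = (135 + 17056)*((-28 + 27)**2 - 15118) = 17191*((-1)**2 - 15118) = 17191*(1 - 15118) = 17191*(-15117) = -259876347)
n + 1/(V(102) + O) = -14418 + 1/(102 - 259876347) = -14418 + 1/(-259876245) = -14418 - 1/259876245 = -3746895700411/259876245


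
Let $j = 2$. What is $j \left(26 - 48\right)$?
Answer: $-44$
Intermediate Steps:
$j \left(26 - 48\right) = 2 \left(26 - 48\right) = 2 \left(-22\right) = -44$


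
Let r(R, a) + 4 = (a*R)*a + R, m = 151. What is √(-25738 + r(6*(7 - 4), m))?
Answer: √384694 ≈ 620.24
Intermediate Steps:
r(R, a) = -4 + R + R*a² (r(R, a) = -4 + ((a*R)*a + R) = -4 + ((R*a)*a + R) = -4 + (R*a² + R) = -4 + (R + R*a²) = -4 + R + R*a²)
√(-25738 + r(6*(7 - 4), m)) = √(-25738 + (-4 + 6*(7 - 4) + (6*(7 - 4))*151²)) = √(-25738 + (-4 + 6*3 + (6*3)*22801)) = √(-25738 + (-4 + 18 + 18*22801)) = √(-25738 + (-4 + 18 + 410418)) = √(-25738 + 410432) = √384694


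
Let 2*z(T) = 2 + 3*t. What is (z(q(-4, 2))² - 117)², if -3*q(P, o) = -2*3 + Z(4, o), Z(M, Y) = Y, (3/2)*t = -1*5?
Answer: 10201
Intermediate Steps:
t = -10/3 (t = 2*(-1*5)/3 = (⅔)*(-5) = -10/3 ≈ -3.3333)
q(P, o) = 2 - o/3 (q(P, o) = -(-2*3 + o)/3 = -(-6 + o)/3 = 2 - o/3)
z(T) = -4 (z(T) = (2 + 3*(-10/3))/2 = (2 - 10)/2 = (½)*(-8) = -4)
(z(q(-4, 2))² - 117)² = ((-4)² - 117)² = (16 - 117)² = (-101)² = 10201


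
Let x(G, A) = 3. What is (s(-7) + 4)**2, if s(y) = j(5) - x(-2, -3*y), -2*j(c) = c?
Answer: 9/4 ≈ 2.2500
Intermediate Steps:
j(c) = -c/2
s(y) = -11/2 (s(y) = -1/2*5 - 1*3 = -5/2 - 3 = -11/2)
(s(-7) + 4)**2 = (-11/2 + 4)**2 = (-3/2)**2 = 9/4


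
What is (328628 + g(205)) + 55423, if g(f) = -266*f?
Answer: 329521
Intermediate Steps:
(328628 + g(205)) + 55423 = (328628 - 266*205) + 55423 = (328628 - 54530) + 55423 = 274098 + 55423 = 329521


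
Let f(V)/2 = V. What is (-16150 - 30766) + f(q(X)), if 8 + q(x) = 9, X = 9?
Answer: -46914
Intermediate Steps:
q(x) = 1 (q(x) = -8 + 9 = 1)
f(V) = 2*V
(-16150 - 30766) + f(q(X)) = (-16150 - 30766) + 2*1 = -46916 + 2 = -46914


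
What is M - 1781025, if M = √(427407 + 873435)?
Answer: -1781025 + 3*√144538 ≈ -1.7799e+6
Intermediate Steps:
M = 3*√144538 (M = √1300842 = 3*√144538 ≈ 1140.5)
M - 1781025 = 3*√144538 - 1781025 = -1781025 + 3*√144538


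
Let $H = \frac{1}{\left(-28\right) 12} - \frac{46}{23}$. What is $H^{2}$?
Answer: $\frac{452929}{112896} \approx 4.0119$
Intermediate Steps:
$H = - \frac{673}{336}$ ($H = \left(- \frac{1}{28}\right) \frac{1}{12} - 2 = - \frac{1}{336} - 2 = - \frac{673}{336} \approx -2.003$)
$H^{2} = \left(- \frac{673}{336}\right)^{2} = \frac{452929}{112896}$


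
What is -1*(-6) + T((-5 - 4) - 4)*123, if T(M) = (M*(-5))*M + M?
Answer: -105528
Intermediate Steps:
T(M) = M - 5*M**2 (T(M) = (-5*M)*M + M = -5*M**2 + M = M - 5*M**2)
-1*(-6) + T((-5 - 4) - 4)*123 = -1*(-6) + (((-5 - 4) - 4)*(1 - 5*((-5 - 4) - 4)))*123 = 6 + ((-9 - 4)*(1 - 5*(-9 - 4)))*123 = 6 - 13*(1 - 5*(-13))*123 = 6 - 13*(1 + 65)*123 = 6 - 13*66*123 = 6 - 858*123 = 6 - 105534 = -105528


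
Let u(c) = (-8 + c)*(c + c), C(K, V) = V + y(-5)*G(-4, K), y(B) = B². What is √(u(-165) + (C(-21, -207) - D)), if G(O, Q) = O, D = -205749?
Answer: 2*√65633 ≈ 512.38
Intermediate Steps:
C(K, V) = -100 + V (C(K, V) = V + (-5)²*(-4) = V + 25*(-4) = V - 100 = -100 + V)
u(c) = 2*c*(-8 + c) (u(c) = (-8 + c)*(2*c) = 2*c*(-8 + c))
√(u(-165) + (C(-21, -207) - D)) = √(2*(-165)*(-8 - 165) + ((-100 - 207) - 1*(-205749))) = √(2*(-165)*(-173) + (-307 + 205749)) = √(57090 + 205442) = √262532 = 2*√65633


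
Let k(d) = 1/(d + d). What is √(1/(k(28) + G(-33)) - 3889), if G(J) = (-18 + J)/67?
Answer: I*√30261132497/2789 ≈ 62.373*I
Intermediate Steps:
G(J) = -18/67 + J/67 (G(J) = (-18 + J)*(1/67) = -18/67 + J/67)
k(d) = 1/(2*d)
√(1/(k(28) + G(-33)) - 3889) = √(1/((½)/28 + (-18/67 + (1/67)*(-33))) - 3889) = √(1/((½)*(1/28) + (-18/67 - 33/67)) - 3889) = √(1/(1/56 - 51/67) - 3889) = √(1/(-2789/3752) - 3889) = √(-3752/2789 - 3889) = √(-10850173/2789) = I*√30261132497/2789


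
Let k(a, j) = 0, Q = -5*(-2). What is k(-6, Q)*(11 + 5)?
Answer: 0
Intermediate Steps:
Q = 10
k(-6, Q)*(11 + 5) = 0*(11 + 5) = 0*16 = 0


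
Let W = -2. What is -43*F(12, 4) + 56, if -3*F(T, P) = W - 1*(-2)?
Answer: 56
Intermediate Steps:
F(T, P) = 0 (F(T, P) = -(-2 - 1*(-2))/3 = -(-2 + 2)/3 = -⅓*0 = 0)
-43*F(12, 4) + 56 = -43*0 + 56 = 0 + 56 = 56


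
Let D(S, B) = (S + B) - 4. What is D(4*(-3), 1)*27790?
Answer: -416850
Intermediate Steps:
D(S, B) = -4 + B + S (D(S, B) = (B + S) - 4 = -4 + B + S)
D(4*(-3), 1)*27790 = (-4 + 1 + 4*(-3))*27790 = (-4 + 1 - 12)*27790 = -15*27790 = -416850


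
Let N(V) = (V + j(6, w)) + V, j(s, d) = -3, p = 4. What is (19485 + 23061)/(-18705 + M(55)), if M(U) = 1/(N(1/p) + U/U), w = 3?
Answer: -127638/56117 ≈ -2.2745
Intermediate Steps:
N(V) = -3 + 2*V (N(V) = (V - 3) + V = (-3 + V) + V = -3 + 2*V)
M(U) = -⅔ (M(U) = 1/((-3 + 2/4) + U/U) = 1/((-3 + 2*(¼)) + 1) = 1/((-3 + ½) + 1) = 1/(-5/2 + 1) = 1/(-3/2) = -⅔)
(19485 + 23061)/(-18705 + M(55)) = (19485 + 23061)/(-18705 - ⅔) = 42546/(-56117/3) = 42546*(-3/56117) = -127638/56117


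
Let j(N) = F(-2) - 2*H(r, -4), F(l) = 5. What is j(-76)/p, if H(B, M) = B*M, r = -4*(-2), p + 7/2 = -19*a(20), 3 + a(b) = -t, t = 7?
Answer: 138/373 ≈ 0.36997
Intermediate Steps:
a(b) = -10 (a(b) = -3 - 1*7 = -3 - 7 = -10)
p = 373/2 (p = -7/2 - 19*(-10) = -7/2 + 190 = 373/2 ≈ 186.50)
r = 8
j(N) = 69 (j(N) = 5 - 16*(-4) = 5 - 2*(-32) = 5 + 64 = 69)
j(-76)/p = 69/(373/2) = 69*(2/373) = 138/373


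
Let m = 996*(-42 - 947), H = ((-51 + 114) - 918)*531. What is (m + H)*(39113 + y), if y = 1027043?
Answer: -1534250725644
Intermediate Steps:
H = -454005 (H = (63 - 918)*531 = -855*531 = -454005)
m = -985044 (m = 996*(-989) = -985044)
(m + H)*(39113 + y) = (-985044 - 454005)*(39113 + 1027043) = -1439049*1066156 = -1534250725644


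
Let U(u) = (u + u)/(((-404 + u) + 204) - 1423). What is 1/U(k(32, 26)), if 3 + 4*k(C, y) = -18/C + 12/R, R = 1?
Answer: -34579/90 ≈ -384.21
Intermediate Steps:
k(C, y) = 9/4 - 9/(2*C) (k(C, y) = -3/4 + (-18/C + 12/1)/4 = -3/4 + (-18/C + 12*1)/4 = -3/4 + (-18/C + 12)/4 = -3/4 + (12 - 18/C)/4 = -3/4 + (3 - 9/(2*C)) = 9/4 - 9/(2*C))
U(u) = 2*u/(-1623 + u) (U(u) = (2*u)/((-200 + u) - 1423) = (2*u)/(-1623 + u) = 2*u/(-1623 + u))
1/U(k(32, 26)) = 1/(2*((9/4)*(-2 + 32)/32)/(-1623 + (9/4)*(-2 + 32)/32)) = 1/(2*((9/4)*(1/32)*30)/(-1623 + (9/4)*(1/32)*30)) = 1/(2*(135/64)/(-1623 + 135/64)) = 1/(2*(135/64)/(-103737/64)) = 1/(2*(135/64)*(-64/103737)) = 1/(-90/34579) = -34579/90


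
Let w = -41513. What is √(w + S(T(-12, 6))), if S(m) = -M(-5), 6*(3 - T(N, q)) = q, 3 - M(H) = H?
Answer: I*√41521 ≈ 203.77*I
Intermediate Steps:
M(H) = 3 - H
T(N, q) = 3 - q/6
S(m) = -8 (S(m) = -(3 - 1*(-5)) = -(3 + 5) = -1*8 = -8)
√(w + S(T(-12, 6))) = √(-41513 - 8) = √(-41521) = I*√41521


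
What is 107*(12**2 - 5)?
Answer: 14873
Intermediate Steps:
107*(12**2 - 5) = 107*(144 - 5) = 107*139 = 14873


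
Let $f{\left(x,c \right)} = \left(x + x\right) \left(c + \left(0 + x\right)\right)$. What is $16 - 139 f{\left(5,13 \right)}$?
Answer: $-25004$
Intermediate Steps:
$f{\left(x,c \right)} = 2 x \left(c + x\right)$
$16 - 139 f{\left(5,13 \right)} = 16 - 139 \cdot 2 \cdot 5 \left(13 + 5\right) = 16 - 139 \cdot 2 \cdot 5 \cdot 18 = 16 - 25020 = -25004$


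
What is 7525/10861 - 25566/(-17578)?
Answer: 204973388/95457329 ≈ 2.1473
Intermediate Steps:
7525/10861 - 25566/(-17578) = 7525*(1/10861) - 25566*(-1/17578) = 7525/10861 + 12783/8789 = 204973388/95457329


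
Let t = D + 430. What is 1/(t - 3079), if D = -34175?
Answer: -1/36824 ≈ -2.7156e-5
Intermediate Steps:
t = -33745 (t = -34175 + 430 = -33745)
1/(t - 3079) = 1/(-33745 - 3079) = 1/(-36824) = -1/36824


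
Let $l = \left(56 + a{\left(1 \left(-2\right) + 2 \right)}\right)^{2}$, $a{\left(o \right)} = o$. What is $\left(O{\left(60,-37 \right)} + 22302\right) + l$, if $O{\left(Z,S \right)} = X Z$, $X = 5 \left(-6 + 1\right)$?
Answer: $23938$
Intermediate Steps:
$X = -25$ ($X = 5 \left(-5\right) = -25$)
$O{\left(Z,S \right)} = - 25 Z$
$l = 3136$ ($l = \left(56 + \left(1 \left(-2\right) + 2\right)\right)^{2} = \left(56 + \left(-2 + 2\right)\right)^{2} = \left(56 + 0\right)^{2} = 56^{2} = 3136$)
$\left(O{\left(60,-37 \right)} + 22302\right) + l = \left(\left(-25\right) 60 + 22302\right) + 3136 = \left(-1500 + 22302\right) + 3136 = 20802 + 3136 = 23938$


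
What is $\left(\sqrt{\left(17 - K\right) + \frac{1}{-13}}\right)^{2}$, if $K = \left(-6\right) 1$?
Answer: $\frac{298}{13} \approx 22.923$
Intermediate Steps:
$K = -6$
$\left(\sqrt{\left(17 - K\right) + \frac{1}{-13}}\right)^{2} = \left(\sqrt{\left(17 - -6\right) + \frac{1}{-13}}\right)^{2} = \left(\sqrt{\left(17 + 6\right) - \frac{1}{13}}\right)^{2} = \left(\sqrt{23 - \frac{1}{13}}\right)^{2} = \left(\sqrt{\frac{298}{13}}\right)^{2} = \left(\frac{\sqrt{3874}}{13}\right)^{2} = \frac{298}{13}$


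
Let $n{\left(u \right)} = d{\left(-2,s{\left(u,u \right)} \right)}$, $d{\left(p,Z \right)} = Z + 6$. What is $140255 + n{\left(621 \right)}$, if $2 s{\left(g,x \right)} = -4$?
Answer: $140259$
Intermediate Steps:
$s{\left(g,x \right)} = -2$ ($s{\left(g,x \right)} = \frac{1}{2} \left(-4\right) = -2$)
$d{\left(p,Z \right)} = 6 + Z$
$n{\left(u \right)} = 4$ ($n{\left(u \right)} = 6 - 2 = 4$)
$140255 + n{\left(621 \right)} = 140255 + 4 = 140259$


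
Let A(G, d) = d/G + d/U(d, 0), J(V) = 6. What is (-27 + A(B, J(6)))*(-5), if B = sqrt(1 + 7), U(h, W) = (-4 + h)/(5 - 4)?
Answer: 120 - 15*sqrt(2)/2 ≈ 109.39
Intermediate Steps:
U(h, W) = -4 + h (U(h, W) = (-4 + h)/1 = (-4 + h)*1 = -4 + h)
B = 2*sqrt(2) (B = sqrt(8) = 2*sqrt(2) ≈ 2.8284)
A(G, d) = d/G + d/(-4 + d)
(-27 + A(B, J(6)))*(-5) = (-27 + 6*(-4 + 2*sqrt(2) + 6)/(((2*sqrt(2)))*(-4 + 6)))*(-5) = (-27 + 6*(sqrt(2)/4)*(2 + 2*sqrt(2))/2)*(-5) = (-27 + 6*(sqrt(2)/4)*(1/2)*(2 + 2*sqrt(2)))*(-5) = (-27 + 3*sqrt(2)*(2 + 2*sqrt(2))/4)*(-5) = 135 - 15*sqrt(2)*(2 + 2*sqrt(2))/4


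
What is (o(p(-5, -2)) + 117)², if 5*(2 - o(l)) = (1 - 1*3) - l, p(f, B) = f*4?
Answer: 332929/25 ≈ 13317.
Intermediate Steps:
p(f, B) = 4*f
o(l) = 12/5 + l/5 (o(l) = 2 - ((1 - 1*3) - l)/5 = 2 - ((1 - 3) - l)/5 = 2 - (-2 - l)/5 = 2 + (⅖ + l/5) = 12/5 + l/5)
(o(p(-5, -2)) + 117)² = ((12/5 + (4*(-5))/5) + 117)² = ((12/5 + (⅕)*(-20)) + 117)² = ((12/5 - 4) + 117)² = (-8/5 + 117)² = (577/5)² = 332929/25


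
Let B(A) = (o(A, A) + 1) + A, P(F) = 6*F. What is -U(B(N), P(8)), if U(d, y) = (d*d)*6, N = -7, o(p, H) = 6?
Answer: 0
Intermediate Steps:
B(A) = 7 + A (B(A) = (6 + 1) + A = 7 + A)
U(d, y) = 6*d² (U(d, y) = d²*6 = 6*d²)
-U(B(N), P(8)) = -6*(7 - 7)² = -6*0² = -6*0 = -1*0 = 0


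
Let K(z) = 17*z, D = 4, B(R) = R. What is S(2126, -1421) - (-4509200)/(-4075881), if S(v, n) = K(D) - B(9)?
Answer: 235967779/4075881 ≈ 57.894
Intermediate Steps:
S(v, n) = 59 (S(v, n) = 17*4 - 1*9 = 68 - 9 = 59)
S(2126, -1421) - (-4509200)/(-4075881) = 59 - (-4509200)/(-4075881) = 59 - (-4509200)*(-1)/4075881 = 59 - 1*4509200/4075881 = 59 - 4509200/4075881 = 235967779/4075881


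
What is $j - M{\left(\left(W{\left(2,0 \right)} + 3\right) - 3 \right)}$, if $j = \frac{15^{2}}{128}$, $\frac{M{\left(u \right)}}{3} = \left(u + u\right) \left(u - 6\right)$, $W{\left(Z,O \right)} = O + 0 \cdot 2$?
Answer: $\frac{225}{128} \approx 1.7578$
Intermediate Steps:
$W{\left(Z,O \right)} = O$ ($W{\left(Z,O \right)} = O + 0 = O$)
$M{\left(u \right)} = 6 u \left(-6 + u\right)$ ($M{\left(u \right)} = 3 \left(u + u\right) \left(u - 6\right) = 3 \cdot 2 u \left(-6 + u\right) = 6 u \left(-6 + u\right)$)
$j = \frac{225}{128}$ ($j = 225 \cdot \frac{1}{128} = \frac{225}{128} \approx 1.7578$)
$j - M{\left(\left(W{\left(2,0 \right)} + 3\right) - 3 \right)} = \frac{225}{128} - 6 \left(\left(0 + 3\right) - 3\right) \left(-6 + \left(\left(0 + 3\right) - 3\right)\right) = \frac{225}{128} - 6 \left(3 - 3\right) \left(-6 + \left(3 - 3\right)\right) = \frac{225}{128} - 6 \cdot 0 \left(-6 + 0\right) = \frac{225}{128} - 6 \cdot 0 \left(-6\right) = \frac{225}{128} - 0 = \frac{225}{128} + 0 = \frac{225}{128}$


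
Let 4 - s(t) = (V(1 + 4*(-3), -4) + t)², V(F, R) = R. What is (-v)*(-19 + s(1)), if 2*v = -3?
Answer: -36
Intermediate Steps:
v = -3/2 (v = (½)*(-3) = -3/2 ≈ -1.5000)
s(t) = 4 - (-4 + t)²
(-v)*(-19 + s(1)) = (-1*(-3/2))*(-19 + (4 - (-4 + 1)²)) = 3*(-19 + (4 - 1*(-3)²))/2 = 3*(-19 + (4 - 1*9))/2 = 3*(-19 + (4 - 9))/2 = 3*(-19 - 5)/2 = (3/2)*(-24) = -36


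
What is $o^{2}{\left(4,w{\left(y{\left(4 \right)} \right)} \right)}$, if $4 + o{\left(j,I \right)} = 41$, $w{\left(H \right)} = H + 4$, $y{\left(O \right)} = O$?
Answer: $1369$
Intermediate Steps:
$w{\left(H \right)} = 4 + H$
$o{\left(j,I \right)} = 37$ ($o{\left(j,I \right)} = -4 + 41 = 37$)
$o^{2}{\left(4,w{\left(y{\left(4 \right)} \right)} \right)} = 37^{2} = 1369$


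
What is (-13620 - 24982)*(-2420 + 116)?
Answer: 88939008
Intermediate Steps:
(-13620 - 24982)*(-2420 + 116) = -38602*(-2304) = 88939008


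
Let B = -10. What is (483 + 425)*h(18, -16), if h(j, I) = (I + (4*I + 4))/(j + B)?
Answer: -8626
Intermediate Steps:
h(j, I) = (4 + 5*I)/(-10 + j) (h(j, I) = (I + (4*I + 4))/(j - 10) = (I + (4 + 4*I))/(-10 + j) = (4 + 5*I)/(-10 + j))
(483 + 425)*h(18, -16) = (483 + 425)*((4 + 5*(-16))/(-10 + 18)) = 908*((4 - 80)/8) = 908*((1/8)*(-76)) = 908*(-19/2) = -8626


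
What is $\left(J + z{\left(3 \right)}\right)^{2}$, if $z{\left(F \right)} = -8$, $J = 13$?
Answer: $25$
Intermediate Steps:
$\left(J + z{\left(3 \right)}\right)^{2} = \left(13 - 8\right)^{2} = 5^{2} = 25$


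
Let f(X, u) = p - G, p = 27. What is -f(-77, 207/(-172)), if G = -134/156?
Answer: -2173/78 ≈ -27.859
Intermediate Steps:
G = -67/78 (G = -134*1/156 = -67/78 ≈ -0.85897)
f(X, u) = 2173/78 (f(X, u) = 27 - 1*(-67/78) = 27 + 67/78 = 2173/78)
-f(-77, 207/(-172)) = -1*2173/78 = -2173/78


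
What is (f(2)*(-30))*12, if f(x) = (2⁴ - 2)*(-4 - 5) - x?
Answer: 46080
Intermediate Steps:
f(x) = -126 - x (f(x) = (16 - 2)*(-9) - x = 14*(-9) - x = -126 - x)
(f(2)*(-30))*12 = ((-126 - 1*2)*(-30))*12 = ((-126 - 2)*(-30))*12 = -128*(-30)*12 = 3840*12 = 46080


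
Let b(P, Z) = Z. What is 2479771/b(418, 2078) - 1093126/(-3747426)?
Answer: 4647514917637/3893575614 ≈ 1193.6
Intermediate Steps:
2479771/b(418, 2078) - 1093126/(-3747426) = 2479771/2078 - 1093126/(-3747426) = 2479771*(1/2078) - 1093126*(-1/3747426) = 2479771/2078 + 546563/1873713 = 4647514917637/3893575614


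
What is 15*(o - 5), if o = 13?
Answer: 120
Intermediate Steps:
15*(o - 5) = 15*(13 - 5) = 15*8 = 120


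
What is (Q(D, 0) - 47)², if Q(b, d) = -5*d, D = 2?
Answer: 2209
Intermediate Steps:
(Q(D, 0) - 47)² = (-5*0 - 47)² = (0 - 47)² = (-47)² = 2209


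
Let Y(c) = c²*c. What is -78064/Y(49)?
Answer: -11152/16807 ≈ -0.66353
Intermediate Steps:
Y(c) = c³
-78064/Y(49) = -78064/(49³) = -78064/117649 = -78064*1/117649 = -11152/16807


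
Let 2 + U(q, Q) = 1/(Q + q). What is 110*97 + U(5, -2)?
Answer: 32005/3 ≈ 10668.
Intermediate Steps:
U(q, Q) = -2 + 1/(Q + q)
110*97 + U(5, -2) = 110*97 + (1 - 2*(-2) - 2*5)/(-2 + 5) = 10670 + (1 + 4 - 10)/3 = 10670 + (⅓)*(-5) = 10670 - 5/3 = 32005/3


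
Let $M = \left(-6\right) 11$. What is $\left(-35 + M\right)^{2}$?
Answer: $10201$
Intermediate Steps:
$M = -66$
$\left(-35 + M\right)^{2} = \left(-35 - 66\right)^{2} = \left(-101\right)^{2} = 10201$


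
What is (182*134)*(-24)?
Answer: -585312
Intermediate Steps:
(182*134)*(-24) = 24388*(-24) = -585312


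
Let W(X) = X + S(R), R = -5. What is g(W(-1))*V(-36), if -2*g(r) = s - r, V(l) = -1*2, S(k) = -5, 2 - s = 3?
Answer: 5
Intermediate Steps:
s = -1 (s = 2 - 1*3 = 2 - 3 = -1)
V(l) = -2
W(X) = -5 + X (W(X) = X - 5 = -5 + X)
g(r) = 1/2 + r/2 (g(r) = -(-1 - r)/2 = 1/2 + r/2)
g(W(-1))*V(-36) = (1/2 + (-5 - 1)/2)*(-2) = (1/2 + (1/2)*(-6))*(-2) = (1/2 - 3)*(-2) = -5/2*(-2) = 5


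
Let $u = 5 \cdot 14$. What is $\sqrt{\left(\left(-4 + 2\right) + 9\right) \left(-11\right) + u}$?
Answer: $i \sqrt{7} \approx 2.6458 i$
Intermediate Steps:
$u = 70$
$\sqrt{\left(\left(-4 + 2\right) + 9\right) \left(-11\right) + u} = \sqrt{\left(\left(-4 + 2\right) + 9\right) \left(-11\right) + 70} = \sqrt{\left(-2 + 9\right) \left(-11\right) + 70} = \sqrt{7 \left(-11\right) + 70} = \sqrt{-77 + 70} = \sqrt{-7} = i \sqrt{7}$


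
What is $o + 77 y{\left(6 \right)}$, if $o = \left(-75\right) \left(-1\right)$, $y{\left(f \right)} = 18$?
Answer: $1461$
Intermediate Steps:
$o = 75$
$o + 77 y{\left(6 \right)} = 75 + 77 \cdot 18 = 75 + 1386 = 1461$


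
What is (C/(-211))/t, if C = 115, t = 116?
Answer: -115/24476 ≈ -0.0046985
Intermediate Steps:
(C/(-211))/t = (115/(-211))/116 = (115*(-1/211))*(1/116) = -115/211*1/116 = -115/24476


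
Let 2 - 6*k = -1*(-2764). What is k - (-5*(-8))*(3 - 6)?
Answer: -1021/3 ≈ -340.33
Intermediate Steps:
k = -1381/3 (k = ⅓ - (-1)*(-2764)/6 = ⅓ - ⅙*2764 = ⅓ - 1382/3 = -1381/3 ≈ -460.33)
k - (-5*(-8))*(3 - 6) = -1381/3 - (-5*(-8))*(3 - 6) = -1381/3 - 40*(-3) = -1381/3 - 1*(-120) = -1381/3 + 120 = -1021/3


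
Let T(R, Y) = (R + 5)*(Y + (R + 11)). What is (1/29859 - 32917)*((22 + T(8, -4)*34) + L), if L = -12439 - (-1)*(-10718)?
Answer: 16222247926510/29859 ≈ 5.4330e+8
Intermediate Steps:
T(R, Y) = (5 + R)*(11 + R + Y) (T(R, Y) = (5 + R)*(Y + (11 + R)) = (5 + R)*(11 + R + Y))
L = -23157 (L = -12439 - 1*10718 = -12439 - 10718 = -23157)
(1/29859 - 32917)*((22 + T(8, -4)*34) + L) = (1/29859 - 32917)*((22 + (55 + 8² + 5*(-4) + 16*8 + 8*(-4))*34) - 23157) = (1/29859 - 32917)*((22 + (55 + 64 - 20 + 128 - 32)*34) - 23157) = -982868702*((22 + 195*34) - 23157)/29859 = -982868702*((22 + 6630) - 23157)/29859 = -982868702*(6652 - 23157)/29859 = -982868702/29859*(-16505) = 16222247926510/29859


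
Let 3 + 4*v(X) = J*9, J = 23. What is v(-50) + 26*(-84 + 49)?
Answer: -859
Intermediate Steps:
v(X) = 51 (v(X) = -3/4 + (23*9)/4 = -3/4 + (1/4)*207 = -3/4 + 207/4 = 51)
v(-50) + 26*(-84 + 49) = 51 + 26*(-84 + 49) = 51 + 26*(-35) = 51 - 910 = -859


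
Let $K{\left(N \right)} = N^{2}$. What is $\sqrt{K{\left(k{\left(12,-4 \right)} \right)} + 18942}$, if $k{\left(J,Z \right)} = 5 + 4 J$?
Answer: $\sqrt{21751} \approx 147.48$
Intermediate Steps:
$\sqrt{K{\left(k{\left(12,-4 \right)} \right)} + 18942} = \sqrt{\left(5 + 4 \cdot 12\right)^{2} + 18942} = \sqrt{\left(5 + 48\right)^{2} + 18942} = \sqrt{53^{2} + 18942} = \sqrt{2809 + 18942} = \sqrt{21751}$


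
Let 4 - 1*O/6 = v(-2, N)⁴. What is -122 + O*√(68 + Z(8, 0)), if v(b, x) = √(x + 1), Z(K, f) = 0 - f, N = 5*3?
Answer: -122 - 3024*√17 ≈ -12590.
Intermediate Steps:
N = 15
Z(K, f) = -f
v(b, x) = √(1 + x)
O = -1512 (O = 24 - 6*(1 + 15)² = 24 - 6*(√16)⁴ = 24 - 6*4⁴ = 24 - 6*256 = 24 - 1536 = -1512)
-122 + O*√(68 + Z(8, 0)) = -122 - 1512*√(68 - 1*0) = -122 - 1512*√(68 + 0) = -122 - 3024*√17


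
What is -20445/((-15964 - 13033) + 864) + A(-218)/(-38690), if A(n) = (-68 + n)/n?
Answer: 86216835431/118642768930 ≈ 0.72669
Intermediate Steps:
A(n) = (-68 + n)/n
-20445/((-15964 - 13033) + 864) + A(-218)/(-38690) = -20445/((-15964 - 13033) + 864) + ((-68 - 218)/(-218))/(-38690) = -20445/(-28997 + 864) - 1/218*(-286)*(-1/38690) = -20445/(-28133) + (143/109)*(-1/38690) = -20445*(-1/28133) - 143/4217210 = 20445/28133 - 143/4217210 = 86216835431/118642768930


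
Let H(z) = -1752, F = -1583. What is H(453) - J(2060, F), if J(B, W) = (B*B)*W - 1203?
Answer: 6717618251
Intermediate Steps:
J(B, W) = -1203 + W*B² (J(B, W) = B²*W - 1203 = W*B² - 1203 = -1203 + W*B²)
H(453) - J(2060, F) = -1752 - (-1203 - 1583*2060²) = -1752 - (-1203 - 1583*4243600) = -1752 - (-1203 - 6717618800) = -1752 - 1*(-6717620003) = -1752 + 6717620003 = 6717618251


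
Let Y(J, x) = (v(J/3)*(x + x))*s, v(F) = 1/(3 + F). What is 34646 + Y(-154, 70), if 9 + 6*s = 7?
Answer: 1004762/29 ≈ 34647.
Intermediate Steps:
s = -1/3 (s = -3/2 + (1/6)*7 = -3/2 + 7/6 = -1/3 ≈ -0.33333)
Y(J, x) = -2*x/(3*(3 + J/3)) (Y(J, x) = ((x + x)/(3 + J/3))*(-1/3) = ((2*x)/(3 + J*(1/3)))*(-1/3) = ((2*x)/(3 + J/3))*(-1/3) = (2*x/(3 + J/3))*(-1/3) = -2*x/(3*(3 + J/3)))
34646 + Y(-154, 70) = 34646 - 2*70/(9 - 154) = 34646 - 2*70/(-145) = 34646 - 2*70*(-1/145) = 34646 + 28/29 = 1004762/29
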